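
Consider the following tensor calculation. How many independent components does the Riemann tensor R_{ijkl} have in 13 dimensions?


The Riemann tensor in d dimensions has d^2(d^2 - 1)/12 independent components.
d = 13, so d^2 = 169
d^2 - 1 = 168
d^2(d^2 - 1) = 169 * 168 = 28392
Divide by 12: 28392 / 12 = 2366

2366


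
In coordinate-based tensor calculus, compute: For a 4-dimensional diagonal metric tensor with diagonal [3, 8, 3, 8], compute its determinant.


For a diagonal metric, the determinant is the product of diagonal entries.
Diagonal entries: 3, 8, 3, 8
det(g) = 3 * 8 * 3 * 8 = 576

576


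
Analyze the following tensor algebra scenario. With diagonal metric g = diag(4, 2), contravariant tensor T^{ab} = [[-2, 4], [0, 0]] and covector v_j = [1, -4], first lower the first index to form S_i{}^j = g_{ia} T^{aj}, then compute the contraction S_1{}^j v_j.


Step 1: lower the first index. For a diagonal metric, g_{ia} T^{aj} = g_{ii} T^{ij} (no sum on i).
g_{11} = 4
S_1{}^1 = 4 * T^{11} = 4 * -2 = -8
S_1{}^2 = 4 * T^{12} = 4 * 4 = 16
Step 2: contract S_1{}^j with v_j.
S_1{}^1 * v_1 = -8 * 1 = -8
S_1{}^2 * v_2 = 16 * -4 = -64
Result = -8 + -64 = -72

-72


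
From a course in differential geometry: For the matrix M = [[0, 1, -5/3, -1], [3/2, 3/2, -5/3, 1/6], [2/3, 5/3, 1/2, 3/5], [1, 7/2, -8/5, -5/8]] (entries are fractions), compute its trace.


The trace is the sum of diagonal entries.
Diagonal: M[1,1] = 0, M[2,2] = 3/2, M[3,3] = 1/2, M[4,4] = -5/8
Tr(M) = 0 + 3/2 + 1/2 + -5/8
Computing step by step:
After adding M[1,1]: 0
After adding M[2,2]: 3/2
After adding M[3,3]: 2
After adding M[4,4]: 11/8
Tr(M) = 11/8

11/8


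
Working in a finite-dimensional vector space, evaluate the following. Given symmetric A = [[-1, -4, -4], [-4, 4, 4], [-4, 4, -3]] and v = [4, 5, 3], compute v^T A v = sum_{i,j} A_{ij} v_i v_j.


First compute Av:
(Av)_1 = -1*4 + -4*5 + -4*3 = -36
(Av)_2 = -4*4 + 4*5 + 4*3 = 16
(Av)_3 = -4*4 + 4*5 + -3*3 = -5
Av = [-36, 16, -5]
Then v^T (Av) = 4*-36 + 5*16 + 3*-5
= -144 + 80 + -15 = -79

-79


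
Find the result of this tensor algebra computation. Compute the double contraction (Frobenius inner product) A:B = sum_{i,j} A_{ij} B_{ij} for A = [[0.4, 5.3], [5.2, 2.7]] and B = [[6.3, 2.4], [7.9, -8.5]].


A:B = sum over all i,j of A_{ij} * B_{ij}.
Row 1: 0.4*6.3=2.52, 5.3*2.4=12.72 => row sum = 15.24
Row 2: 5.2*7.9=41.08, 2.7*-8.5=-22.95 => row sum = 18.13
Total = 15.24 + 18.13 = 33.37

33.37


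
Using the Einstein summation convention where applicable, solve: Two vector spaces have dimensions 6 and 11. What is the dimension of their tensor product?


The dimension of a tensor product is the product of dimensions.
dim(V) = 6, dim(W) = 11
dim(V (x) W) = 6 * 11 = 66

66


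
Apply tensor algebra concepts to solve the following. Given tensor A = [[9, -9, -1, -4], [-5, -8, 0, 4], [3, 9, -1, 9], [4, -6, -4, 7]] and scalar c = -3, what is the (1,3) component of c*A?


Scalar multiplication: (cA)_{ij} = c * A_{ij}.
c = -3
A_{13} = -1
(cA)_{13} = -3 * -1 = 3

3


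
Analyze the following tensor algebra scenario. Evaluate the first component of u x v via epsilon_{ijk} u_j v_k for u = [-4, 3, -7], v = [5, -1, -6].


(u x v)_1 = sum_{j,k} epsilon_{1jk} u_j v_k. Only permutations of (1,2,3) contribute; the two non-zero terms are:
eps_{123} u_2 v_3 = 1 * 3 * -6 = -18
eps_{132} u_3 v_2 = -1 * -7 * -1 = -7
(u x v)_1 = -25

-25


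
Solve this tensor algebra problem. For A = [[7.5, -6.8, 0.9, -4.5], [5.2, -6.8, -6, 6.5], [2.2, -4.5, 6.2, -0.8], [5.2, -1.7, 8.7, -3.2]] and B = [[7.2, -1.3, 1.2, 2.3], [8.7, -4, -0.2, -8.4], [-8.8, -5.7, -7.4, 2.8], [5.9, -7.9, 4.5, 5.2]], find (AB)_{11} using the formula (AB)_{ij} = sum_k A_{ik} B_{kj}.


(AB)_{ij} = sum_k A_{ik} B_{kj}.
For i=1, j=1:
A_{11} * B_{11} = 7.5 * 7.2 = 54
A_{12} * B_{21} = -6.8 * 8.7 = -59.16
A_{13} * B_{31} = 0.9 * -8.8 = -7.92
A_{14} * B_{41} = -4.5 * 5.9 = -26.55
Sum = 54 + -59.16 + -7.92 + -26.55 = -39.63

-39.63


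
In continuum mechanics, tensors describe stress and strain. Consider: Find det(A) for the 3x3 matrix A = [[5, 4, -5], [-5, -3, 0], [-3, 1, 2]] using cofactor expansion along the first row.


Expanding along the first row, det(A) = a11*M_11 - a12*M_12 + a13*M_13, where M_1j is the (1,j) minor.
Minor M_11 = -3*2 - 0*1 = -6
Minor M_12 = -5*2 - 0*-3 = -10
Minor M_13 = -5*1 - -3*-3 = -14
det = 5*(-6) - 4*(-10) + -5*(-14)
    = -30 - -40 + 70
    = 80

80


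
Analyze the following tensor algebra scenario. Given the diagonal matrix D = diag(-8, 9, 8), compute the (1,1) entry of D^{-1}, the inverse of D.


For a diagonal matrix, the inverse has entries (D^{-1})_{ii} = 1/d_{ii}.
The diagonal entries are: d_{11} = -8, d_{22} = 9, d_{33} = 8
We need (D^{-1})_{11} = 1/d_{11} = 1/-8 = -1/8

-1/8


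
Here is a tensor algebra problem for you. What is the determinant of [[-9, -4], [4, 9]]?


For a 2x2 matrix [[a, b], [c, d]], det = a*d - b*c.
a = -9, b = -4, c = 4, d = 9
a*d = -9 * 9 = -81
b*c = -4 * 4 = -16
det = -81 - -16 = -65

-65


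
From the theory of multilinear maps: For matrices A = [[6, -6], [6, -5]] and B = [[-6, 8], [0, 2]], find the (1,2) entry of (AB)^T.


(AB)^T_{ij} = (AB)_{ji} = sum_k A_{jk} B_{ki}.
For i=1, j=2 we need (AB)_{21}:
A_{21} * B_{11} = 6 * -6 = -36
A_{22} * B_{21} = -5 * 0 = 0
Sum = -36 + 0 = -36

-36


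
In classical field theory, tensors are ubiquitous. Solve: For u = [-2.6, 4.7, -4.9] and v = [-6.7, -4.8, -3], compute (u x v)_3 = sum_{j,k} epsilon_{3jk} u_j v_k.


(u x v)_3 = sum_{j,k} epsilon_{3jk} u_j v_k. Only permutations of (1,2,3) contribute; the two non-zero terms are:
eps_{312} u_1 v_2 = 1 * -2.6 * -4.8 = 12.48
eps_{321} u_2 v_1 = -1 * 4.7 * -6.7 = 31.49
(u x v)_3 = 43.97

43.97


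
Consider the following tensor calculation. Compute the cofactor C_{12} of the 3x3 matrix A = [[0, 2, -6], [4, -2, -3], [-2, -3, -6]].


To find cofactor C_{12}, delete row 1 and column 2.
The resulting 2x2 submatrix is: [[4, -3], [-2, -6]]
Minor M_{12} = 4*-6 - -3*-2
  = -24 - 6 = -30
Sign = (-1)^(1+2) = (-1)^3 = -1
Cofactor C_{12} = -1 * -30 = 30

30


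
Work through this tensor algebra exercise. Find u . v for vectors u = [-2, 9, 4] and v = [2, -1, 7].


The inner product u . v = sum of u_i * v_i.
Term-by-term: -2 * 2, 9 * -1, 4 * 7
Products: -4, -9, 28
Sum = -4 + -9 + 28 = 15

15


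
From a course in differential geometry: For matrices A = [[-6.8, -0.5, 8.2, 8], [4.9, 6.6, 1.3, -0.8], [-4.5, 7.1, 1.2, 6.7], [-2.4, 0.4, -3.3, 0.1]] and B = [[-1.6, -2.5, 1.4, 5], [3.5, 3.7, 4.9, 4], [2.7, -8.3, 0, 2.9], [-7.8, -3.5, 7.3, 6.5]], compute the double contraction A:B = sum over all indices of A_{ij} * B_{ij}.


A:B = sum over all i,j of A_{ij} * B_{ij}.
Row 1: -6.8*-1.6=10.88, -0.5*-2.5=1.25, 8.2*1.4=11.48, 8*5=40 => row sum = 63.61
Row 2: 4.9*3.5=17.15, 6.6*3.7=24.42, 1.3*4.9=6.37, -0.8*4=-3.2 => row sum = 44.74
Row 3: -4.5*2.7=-12.15, 7.1*-8.3=-58.93, 1.2*0=0, 6.7*2.9=19.43 => row sum = -51.65
Row 4: -2.4*-7.8=18.72, 0.4*-3.5=-1.4, -3.3*7.3=-24.09, 0.1*6.5=0.65 => row sum = -6.12
Total = 63.61 + 44.74 + -51.65 + -6.12 = 50.58

50.58


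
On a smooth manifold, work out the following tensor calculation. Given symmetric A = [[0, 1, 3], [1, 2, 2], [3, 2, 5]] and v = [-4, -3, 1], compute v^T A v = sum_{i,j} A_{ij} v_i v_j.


First compute Av:
(Av)_1 = 0*-4 + 1*-3 + 3*1 = 0
(Av)_2 = 1*-4 + 2*-3 + 2*1 = -8
(Av)_3 = 3*-4 + 2*-3 + 5*1 = -13
Av = [0, -8, -13]
Then v^T (Av) = -4*0 + -3*-8 + 1*-13
= 0 + 24 + -13 = 11

11


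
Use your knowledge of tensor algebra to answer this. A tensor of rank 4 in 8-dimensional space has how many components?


The number of components of a rank-r tensor in d dimensions is d^r.
Here d = 8 and r = 4.
8^4 = 4096

4096


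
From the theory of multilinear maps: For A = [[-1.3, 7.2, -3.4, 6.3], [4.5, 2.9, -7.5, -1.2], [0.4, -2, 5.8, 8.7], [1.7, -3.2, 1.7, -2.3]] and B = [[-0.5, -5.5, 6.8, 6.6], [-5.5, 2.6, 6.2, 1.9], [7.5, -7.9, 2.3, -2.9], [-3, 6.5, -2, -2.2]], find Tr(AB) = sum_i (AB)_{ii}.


Tr(AB) = sum_i (AB)_{ii} where (AB)_{ii} = sum_k A_{ik} B_{ki}.
(AB)_{11} = -1.3*-0.5 + 7.2*-5.5 + -3.4*7.5 + 6.3*-3 = -83.35
(AB)_{22} = 4.5*-5.5 + 2.9*2.6 + -7.5*-7.9 + -1.2*6.5 = 34.24
(AB)_{33} = 0.4*6.8 + -2*6.2 + 5.8*2.3 + 8.7*-2 = -13.74
(AB)_{44} = 1.7*6.6 + -3.2*1.9 + 1.7*-2.9 + -2.3*-2.2 = 5.27
Tr(AB) = -83.35 + 34.24 + -13.74 + 5.27 = -57.58

-57.58


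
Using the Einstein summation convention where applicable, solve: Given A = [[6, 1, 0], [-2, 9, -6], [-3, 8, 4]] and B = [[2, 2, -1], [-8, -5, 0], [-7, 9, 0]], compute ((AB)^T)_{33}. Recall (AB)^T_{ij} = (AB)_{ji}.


(AB)^T_{ij} = (AB)_{ji} = sum_k A_{jk} B_{ki}.
For i=3, j=3 we need (AB)_{33}:
A_{31} * B_{13} = -3 * -1 = 3
A_{32} * B_{23} = 8 * 0 = 0
A_{33} * B_{33} = 4 * 0 = 0
Sum = 3 + 0 + 0 = 3

3


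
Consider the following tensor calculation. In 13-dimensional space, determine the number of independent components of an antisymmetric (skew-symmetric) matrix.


An antisymmetric rank-2 tensor satisfies A_{ij} = -A_{ji}, so diagonal entries are zero.
The independent components are the upper-triangular entries: C(n, 2) = n(n-1)/2.
n = 13
C(13, 2) = 13 * 12 / 2 = 156 / 2 = 78

78


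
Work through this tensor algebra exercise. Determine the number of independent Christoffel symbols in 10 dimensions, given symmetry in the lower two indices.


Christoffel symbols Gamma^k_{ij} are symmetric in i,j, so there are d * d(d+1)/2 independent symbols.
d = 10
d(d+1)/2 = 10 * 11 / 2 = 55
Total = 10 * 55 = 550

550


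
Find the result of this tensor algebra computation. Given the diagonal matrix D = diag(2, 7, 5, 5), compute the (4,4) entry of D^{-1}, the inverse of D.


For a diagonal matrix, the inverse has entries (D^{-1})_{ii} = 1/d_{ii}.
The diagonal entries are: d_{11} = 2, d_{22} = 7, d_{33} = 5, d_{44} = 5
We need (D^{-1})_{44} = 1/d_{44} = 1/5 = 1/5

1/5


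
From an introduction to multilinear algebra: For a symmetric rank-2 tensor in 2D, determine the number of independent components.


A symmetric rank-2 tensor in d dimensions has d(d+1)/2 independent components.
d = 2
d(d+1)/2 = 2 * 3 / 2 = 6 / 2 = 3

3


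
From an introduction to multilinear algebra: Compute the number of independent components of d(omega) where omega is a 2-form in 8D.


The exterior derivative of a p-form is a (p+1)-form.
Its number of independent components is C(n, p+1).
n = 8, p+1 = 3
C(8, 3) = 56

56


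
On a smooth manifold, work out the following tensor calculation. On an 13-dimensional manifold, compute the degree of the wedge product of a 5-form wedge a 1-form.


The degree of a wedge product is the sum of the degrees of the individual forms.
Degrees: 5, 1
Total degree = 5 + 1 = 6

6


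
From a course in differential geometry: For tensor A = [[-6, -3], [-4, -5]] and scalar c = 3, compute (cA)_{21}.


Scalar multiplication: (cA)_{ij} = c * A_{ij}.
c = 3
A_{21} = -4
(cA)_{21} = 3 * -4 = -12

-12


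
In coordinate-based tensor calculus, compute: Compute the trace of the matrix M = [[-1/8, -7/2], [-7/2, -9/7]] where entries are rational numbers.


The trace is the sum of diagonal entries.
Diagonal: M[1,1] = -1/8, M[2,2] = -9/7
Tr(M) = -1/8 + -9/7
Computing step by step:
After adding M[1,1]: -1/8
After adding M[2,2]: -79/56
Tr(M) = -79/56

-79/56


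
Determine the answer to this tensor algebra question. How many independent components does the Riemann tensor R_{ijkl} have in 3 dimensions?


The Riemann tensor in d dimensions has d^2(d^2 - 1)/12 independent components.
d = 3, so d^2 = 9
d^2 - 1 = 8
d^2(d^2 - 1) = 9 * 8 = 72
Divide by 12: 72 / 12 = 6

6


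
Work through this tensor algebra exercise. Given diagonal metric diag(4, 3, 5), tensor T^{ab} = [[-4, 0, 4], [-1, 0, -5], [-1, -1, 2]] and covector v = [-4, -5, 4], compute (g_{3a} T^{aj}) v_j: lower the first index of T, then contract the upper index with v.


Step 1: lower the first index. For a diagonal metric, g_{ia} T^{aj} = g_{ii} T^{ij} (no sum on i).
g_{33} = 5
S_3{}^1 = 5 * T^{31} = 5 * -1 = -5
S_3{}^2 = 5 * T^{32} = 5 * -1 = -5
S_3{}^3 = 5 * T^{33} = 5 * 2 = 10
Step 2: contract S_3{}^j with v_j.
S_3{}^1 * v_1 = -5 * -4 = 20
S_3{}^2 * v_2 = -5 * -5 = 25
S_3{}^3 * v_3 = 10 * 4 = 40
Result = 20 + 25 + 40 = 85

85


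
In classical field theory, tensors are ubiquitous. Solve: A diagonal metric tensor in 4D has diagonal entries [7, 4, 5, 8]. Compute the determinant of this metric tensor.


For a diagonal metric, the determinant is the product of diagonal entries.
Diagonal entries: 7, 4, 5, 8
det(g) = 7 * 4 * 5 * 8 = 1120

1120


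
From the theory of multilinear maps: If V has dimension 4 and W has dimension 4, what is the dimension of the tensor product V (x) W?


The dimension of a tensor product is the product of dimensions.
dim(V) = 4, dim(W) = 4
dim(V (x) W) = 4 * 4 = 16

16


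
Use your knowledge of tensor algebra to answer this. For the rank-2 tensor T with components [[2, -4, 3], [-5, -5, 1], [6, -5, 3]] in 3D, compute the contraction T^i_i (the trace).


The contraction (trace) of a rank-2 tensor is the sum of its diagonal elements.
Diagonal entries: A[1,1] = 2, A[2,2] = -5, A[3,3] = 3
Tr(A) = 2 + -5 + 3 = 0

0


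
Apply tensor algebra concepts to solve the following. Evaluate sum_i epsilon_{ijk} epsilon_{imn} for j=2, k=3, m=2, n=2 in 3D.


Using the identity: epsilon_{ijk} epsilon_{imn} = delta_{jm} delta_{kn} - delta_{jn} delta_{km}.
delta_{22} = 1
delta_{32} = 0
delta_{22} = 1
delta_{32} = 0
Result = 1 * 0 - 1 * 0 = 0 - 0 = 0

0


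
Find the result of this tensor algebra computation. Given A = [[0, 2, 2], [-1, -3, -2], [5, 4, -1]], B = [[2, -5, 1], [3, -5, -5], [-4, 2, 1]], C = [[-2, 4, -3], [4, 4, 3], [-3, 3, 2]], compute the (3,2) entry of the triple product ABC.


(ABC)_{32} = sum_m (AB)_{3m} C_{m2}. First compute row 3 of AB.
(AB)_{31} = 5*2 + 4*3 + -1*-4 = 26
(AB)_{32} = 5*-5 + 4*-5 + -1*2 = -47
(AB)_{33} = 5*1 + 4*-5 + -1*1 = -16
Now contract with column 2 of C:
(AB)_{31} * C_{12} = 26 * 4 = 104
(AB)_{32} * C_{22} = -47 * 4 = -188
(AB)_{33} * C_{32} = -16 * 3 = -48
(ABC)_{32} = 104 + -188 + -48 = -132

-132


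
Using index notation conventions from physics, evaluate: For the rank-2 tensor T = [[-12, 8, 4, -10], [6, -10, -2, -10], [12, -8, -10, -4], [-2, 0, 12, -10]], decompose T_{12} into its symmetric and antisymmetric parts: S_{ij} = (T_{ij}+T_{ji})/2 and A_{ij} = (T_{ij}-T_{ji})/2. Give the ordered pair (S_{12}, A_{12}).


T_{12} = 8
T_{21} = 6
S_{12} = (8 + 6)/2 = 14/2 = 7
A_{12} = (8 - 6)/2 = 2/2 = 1
Check: S + A = 7 + 1 = 8 = T_{12}.

(7, 1)


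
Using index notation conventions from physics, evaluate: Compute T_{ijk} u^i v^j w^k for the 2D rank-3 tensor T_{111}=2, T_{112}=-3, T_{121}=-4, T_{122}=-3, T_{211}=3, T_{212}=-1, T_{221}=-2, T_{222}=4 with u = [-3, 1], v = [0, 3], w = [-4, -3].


S = sum over i,j,k of T_{ijk} u_i v_j w_k. Expanding all 8 terms:
T_{111}*u_1*v_1*w_1 = 2*-3*0*-4 = 0  (running total: 0)
T_{112}*u_1*v_1*w_2 = -3*-3*0*-3 = 0  (running total: 0)
T_{121}*u_1*v_2*w_1 = -4*-3*3*-4 = -144  (running total: -144)
T_{122}*u_1*v_2*w_2 = -3*-3*3*-3 = -81  (running total: -225)
T_{211}*u_2*v_1*w_1 = 3*1*0*-4 = 0  (running total: -225)
T_{212}*u_2*v_1*w_2 = -1*1*0*-3 = 0  (running total: -225)
T_{221}*u_2*v_2*w_1 = -2*1*3*-4 = 24  (running total: -201)
T_{222}*u_2*v_2*w_2 = 4*1*3*-3 = -36  (running total: -237)
S = -237

-237


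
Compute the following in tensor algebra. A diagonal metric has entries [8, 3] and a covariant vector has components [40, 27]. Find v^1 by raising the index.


To raise an index with a diagonal metric: v^i = v_i / g_{ii}.
For index 1: v_1 = 40, g_{11} = 8
v^1 = 40 / 8 = 5

5


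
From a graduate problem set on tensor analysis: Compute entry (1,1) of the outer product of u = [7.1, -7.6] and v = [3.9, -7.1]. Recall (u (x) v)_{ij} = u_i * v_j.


The outer product entry T_{ij} = u_i * v_j.
We need i=1, j=1.
u_1 = 7.1, v_1 = 3.9
T_{1,1} = 7.1 * 3.9 = 27.69

27.69


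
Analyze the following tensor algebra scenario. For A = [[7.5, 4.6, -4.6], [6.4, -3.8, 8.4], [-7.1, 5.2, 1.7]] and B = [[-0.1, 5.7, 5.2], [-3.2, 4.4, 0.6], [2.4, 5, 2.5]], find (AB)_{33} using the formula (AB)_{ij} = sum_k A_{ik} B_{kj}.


(AB)_{ij} = sum_k A_{ik} B_{kj}.
For i=3, j=3:
A_{31} * B_{13} = -7.1 * 5.2 = -36.92
A_{32} * B_{23} = 5.2 * 0.6 = 3.12
A_{33} * B_{33} = 1.7 * 2.5 = 4.25
Sum = -36.92 + 3.12 + 4.25 = -29.55

-29.55


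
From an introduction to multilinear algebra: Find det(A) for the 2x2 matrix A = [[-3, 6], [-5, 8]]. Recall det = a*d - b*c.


For a 2x2 matrix [[a, b], [c, d]], det = a*d - b*c.
a = -3, b = 6, c = -5, d = 8
a*d = -3 * 8 = -24
b*c = 6 * -5 = -30
det = -24 - -30 = 6

6


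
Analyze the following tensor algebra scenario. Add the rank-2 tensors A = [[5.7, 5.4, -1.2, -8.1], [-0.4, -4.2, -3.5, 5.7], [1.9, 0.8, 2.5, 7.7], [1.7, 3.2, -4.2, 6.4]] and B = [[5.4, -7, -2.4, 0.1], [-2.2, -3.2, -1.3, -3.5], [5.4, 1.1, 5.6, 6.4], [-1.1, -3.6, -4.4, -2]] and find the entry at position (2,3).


Tensor addition is component-wise: (A + B)_{ij} = A_{ij} + B_{ij}.
A_{23} = -3.5
B_{23} = -1.3
(A + B)_{23} = -3.5 + -1.3 = -4.8

-4.8


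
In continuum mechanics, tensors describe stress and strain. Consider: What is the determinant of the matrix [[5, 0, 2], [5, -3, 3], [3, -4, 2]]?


Expanding along the first row, det(A) = a11*M_11 - a12*M_12 + a13*M_13, where M_1j is the (1,j) minor.
Minor M_11 = -3*2 - 3*-4 = 6
Minor M_12 = 5*2 - 3*3 = 1
Minor M_13 = 5*-4 - -3*3 = -11
det = 5*(6) - 0*(1) + 2*(-11)
    = 30 - 0 + -22
    = 8

8


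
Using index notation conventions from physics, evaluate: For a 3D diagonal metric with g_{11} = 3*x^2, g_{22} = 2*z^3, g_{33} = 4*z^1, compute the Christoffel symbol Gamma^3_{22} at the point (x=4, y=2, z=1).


For a diagonal metric, Gamma^k_{ij} = (1/2) g^{kk} (dg_{ik}/dx_j + dg_{jk}/dx_i - dg_{ij}/dx_k).
The metric is diagonal, so g_{ab} = 0 for a != b.
At the given point: g_{11} = 48, g_{22} = 2, g_{33} = 4
g^{33} = 1/4
dg_{23}/dx_2 = 0 (off-diagonal)
dg_{23}/dx_2 = 0 (off-diagonal)
dg_{22}/dx_3 = dg_{22}/dx_3 = 6
Numerator = 0 + 0 - 6 = -6
Gamma^3_{22} = -6 / (2 * 4) = -3/4

-3/4


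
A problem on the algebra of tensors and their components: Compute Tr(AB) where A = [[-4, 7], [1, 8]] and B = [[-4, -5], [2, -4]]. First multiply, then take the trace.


Tr(AB) = sum_i (AB)_{ii} where (AB)_{ii} = sum_k A_{ik} B_{ki}.
(AB)_{11} = -4*-4 + 7*2 = 30
(AB)_{22} = 1*-5 + 8*-4 = -37
Tr(AB) = 30 + -37 = -7

-7


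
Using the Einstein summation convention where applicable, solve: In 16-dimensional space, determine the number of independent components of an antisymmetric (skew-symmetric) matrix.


An antisymmetric rank-2 tensor satisfies A_{ij} = -A_{ji}, so diagonal entries are zero.
The independent components are the upper-triangular entries: C(n, 2) = n(n-1)/2.
n = 16
C(16, 2) = 16 * 15 / 2 = 240 / 2 = 120

120


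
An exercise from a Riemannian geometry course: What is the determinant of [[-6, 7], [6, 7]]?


For a 2x2 matrix [[a, b], [c, d]], det = a*d - b*c.
a = -6, b = 7, c = 6, d = 7
a*d = -6 * 7 = -42
b*c = 7 * 6 = 42
det = -42 - 42 = -84

-84


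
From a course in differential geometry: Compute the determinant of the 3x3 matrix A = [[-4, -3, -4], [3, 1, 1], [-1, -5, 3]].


Expanding along the first row, det(A) = a11*M_11 - a12*M_12 + a13*M_13, where M_1j is the (1,j) minor.
Minor M_11 = 1*3 - 1*-5 = 8
Minor M_12 = 3*3 - 1*-1 = 10
Minor M_13 = 3*-5 - 1*-1 = -14
det = -4*(8) - -3*(10) + -4*(-14)
    = -32 - -30 + 56
    = 54

54


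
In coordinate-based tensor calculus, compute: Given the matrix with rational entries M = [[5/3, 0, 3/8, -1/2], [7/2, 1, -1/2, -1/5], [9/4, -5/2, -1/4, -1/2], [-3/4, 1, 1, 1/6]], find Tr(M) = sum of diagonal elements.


The trace is the sum of diagonal entries.
Diagonal: M[1,1] = 5/3, M[2,2] = 1, M[3,3] = -1/4, M[4,4] = 1/6
Tr(M) = 5/3 + 1 + -1/4 + 1/6
Computing step by step:
After adding M[1,1]: 5/3
After adding M[2,2]: 8/3
After adding M[3,3]: 29/12
After adding M[4,4]: 31/12
Tr(M) = 31/12

31/12


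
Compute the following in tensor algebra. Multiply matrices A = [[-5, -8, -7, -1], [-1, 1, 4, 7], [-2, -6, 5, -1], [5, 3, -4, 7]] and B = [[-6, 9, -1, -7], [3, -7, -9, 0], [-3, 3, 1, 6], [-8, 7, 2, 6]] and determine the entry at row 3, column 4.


(AB)_{ij} = sum_k A_{ik} B_{kj}.
For i=3, j=4:
A_{31} * B_{14} = -2 * -7 = 14
A_{32} * B_{24} = -6 * 0 = 0
A_{33} * B_{34} = 5 * 6 = 30
A_{34} * B_{44} = -1 * 6 = -6
Sum = 14 + 0 + 30 + -6 = 38

38


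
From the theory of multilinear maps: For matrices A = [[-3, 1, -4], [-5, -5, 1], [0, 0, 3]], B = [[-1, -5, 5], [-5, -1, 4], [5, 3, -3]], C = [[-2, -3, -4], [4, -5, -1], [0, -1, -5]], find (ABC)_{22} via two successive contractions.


(ABC)_{22} = sum_m (AB)_{2m} C_{m2}. First compute row 2 of AB.
(AB)_{21} = -5*-1 + -5*-5 + 1*5 = 35
(AB)_{22} = -5*-5 + -5*-1 + 1*3 = 33
(AB)_{23} = -5*5 + -5*4 + 1*-3 = -48
Now contract with column 2 of C:
(AB)_{21} * C_{12} = 35 * -3 = -105
(AB)_{22} * C_{22} = 33 * -5 = -165
(AB)_{23} * C_{32} = -48 * -1 = 48
(ABC)_{22} = -105 + -165 + 48 = -222

-222


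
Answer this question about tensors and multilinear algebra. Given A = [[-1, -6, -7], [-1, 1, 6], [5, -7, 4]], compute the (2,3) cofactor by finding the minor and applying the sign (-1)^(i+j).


To find cofactor C_{23}, delete row 2 and column 3.
The resulting 2x2 submatrix is: [[-1, -6], [5, -7]]
Minor M_{23} = -1*-7 - -6*5
  = 7 - -30 = 37
Sign = (-1)^(2+3) = (-1)^5 = -1
Cofactor C_{23} = -1 * 37 = -37

-37


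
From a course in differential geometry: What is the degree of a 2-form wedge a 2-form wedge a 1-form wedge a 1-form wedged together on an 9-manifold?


The degree of a wedge product is the sum of the degrees of the individual forms.
Degrees: 2, 2, 1, 1
Total degree = 2 + 2 + 1 + 1 = 6

6


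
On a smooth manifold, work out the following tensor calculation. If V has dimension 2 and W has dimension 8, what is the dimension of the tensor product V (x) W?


The dimension of a tensor product is the product of dimensions.
dim(V) = 2, dim(W) = 8
dim(V (x) W) = 2 * 8 = 16

16


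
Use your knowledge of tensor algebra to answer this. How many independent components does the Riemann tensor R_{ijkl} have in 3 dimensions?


The Riemann tensor in d dimensions has d^2(d^2 - 1)/12 independent components.
d = 3, so d^2 = 9
d^2 - 1 = 8
d^2(d^2 - 1) = 9 * 8 = 72
Divide by 12: 72 / 12 = 6

6


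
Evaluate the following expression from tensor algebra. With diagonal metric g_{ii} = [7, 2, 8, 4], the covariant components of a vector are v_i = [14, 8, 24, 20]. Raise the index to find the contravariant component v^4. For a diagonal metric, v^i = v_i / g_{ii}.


To raise an index with a diagonal metric: v^i = v_i / g_{ii}.
For index 4: v_4 = 20, g_{44} = 4
v^4 = 20 / 4 = 5

5


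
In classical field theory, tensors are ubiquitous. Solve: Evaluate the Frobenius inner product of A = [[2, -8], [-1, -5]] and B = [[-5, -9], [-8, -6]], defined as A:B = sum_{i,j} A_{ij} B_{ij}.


A:B = sum over all i,j of A_{ij} * B_{ij}.
Row 1: 2*-5=-10, -8*-9=72 => row sum = 62
Row 2: -1*-8=8, -5*-6=30 => row sum = 38
Total = 62 + 38 = 100

100


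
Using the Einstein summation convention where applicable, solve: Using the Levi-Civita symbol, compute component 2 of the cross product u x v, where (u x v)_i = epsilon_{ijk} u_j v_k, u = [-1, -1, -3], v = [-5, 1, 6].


(u x v)_2 = sum_{j,k} epsilon_{2jk} u_j v_k. Only permutations of (1,2,3) contribute; the two non-zero terms are:
eps_{213} u_1 v_3 = -1 * -1 * 6 = 6
eps_{231} u_3 v_1 = 1 * -3 * -5 = 15
(u x v)_2 = 21

21


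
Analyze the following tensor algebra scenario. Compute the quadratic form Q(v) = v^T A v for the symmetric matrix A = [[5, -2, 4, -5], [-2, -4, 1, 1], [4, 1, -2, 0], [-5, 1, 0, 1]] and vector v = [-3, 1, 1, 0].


First compute Av:
(Av)_1 = 5*-3 + -2*1 + 4*1 + -5*0 = -13
(Av)_2 = -2*-3 + -4*1 + 1*1 + 1*0 = 3
(Av)_3 = 4*-3 + 1*1 + -2*1 + 0*0 = -13
(Av)_4 = -5*-3 + 1*1 + 0*1 + 1*0 = 16
Av = [-13, 3, -13, 16]
Then v^T (Av) = -3*-13 + 1*3 + 1*-13 + 0*16
= 39 + 3 + -13 + 0 = 29

29


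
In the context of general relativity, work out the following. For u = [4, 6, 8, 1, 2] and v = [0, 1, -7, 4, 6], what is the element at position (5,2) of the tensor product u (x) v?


The outer product entry T_{ij} = u_i * v_j.
We need i=5, j=2.
u_5 = 2, v_2 = 1
T_{5,2} = 2 * 1 = 2

2


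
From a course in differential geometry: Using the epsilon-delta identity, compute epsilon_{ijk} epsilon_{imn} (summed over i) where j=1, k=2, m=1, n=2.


Using the identity: epsilon_{ijk} epsilon_{imn} = delta_{jm} delta_{kn} - delta_{jn} delta_{km}.
delta_{11} = 1
delta_{22} = 1
delta_{12} = 0
delta_{21} = 0
Result = 1 * 1 - 0 * 0 = 1 - 0 = 1

1


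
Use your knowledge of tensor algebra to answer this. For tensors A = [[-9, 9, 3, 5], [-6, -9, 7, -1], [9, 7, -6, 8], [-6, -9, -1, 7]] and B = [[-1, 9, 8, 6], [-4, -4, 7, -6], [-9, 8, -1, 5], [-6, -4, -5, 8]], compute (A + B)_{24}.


Tensor addition is component-wise: (A + B)_{ij} = A_{ij} + B_{ij}.
A_{24} = -1
B_{24} = -6
(A + B)_{24} = -1 + -6 = -7

-7


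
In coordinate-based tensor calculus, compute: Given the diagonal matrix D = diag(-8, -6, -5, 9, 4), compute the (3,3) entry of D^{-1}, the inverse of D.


For a diagonal matrix, the inverse has entries (D^{-1})_{ii} = 1/d_{ii}.
The diagonal entries are: d_{11} = -8, d_{22} = -6, d_{33} = -5, d_{44} = 9, d_{55} = 4
We need (D^{-1})_{33} = 1/d_{33} = 1/-5 = -1/5

-1/5


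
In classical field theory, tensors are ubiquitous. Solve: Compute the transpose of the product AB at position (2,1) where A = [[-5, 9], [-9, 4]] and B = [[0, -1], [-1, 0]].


(AB)^T_{ij} = (AB)_{ji} = sum_k A_{jk} B_{ki}.
For i=2, j=1 we need (AB)_{12}:
A_{11} * B_{12} = -5 * -1 = 5
A_{12} * B_{22} = 9 * 0 = 0
Sum = 5 + 0 = 5

5


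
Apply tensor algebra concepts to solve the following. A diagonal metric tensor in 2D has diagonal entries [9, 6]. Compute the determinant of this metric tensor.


For a diagonal metric, the determinant is the product of diagonal entries.
Diagonal entries: 9, 6
det(g) = 9 * 6 = 54

54


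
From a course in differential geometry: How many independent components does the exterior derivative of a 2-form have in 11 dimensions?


The exterior derivative of a p-form is a (p+1)-form.
Its number of independent components is C(n, p+1).
n = 11, p+1 = 3
C(11, 3) = 165

165


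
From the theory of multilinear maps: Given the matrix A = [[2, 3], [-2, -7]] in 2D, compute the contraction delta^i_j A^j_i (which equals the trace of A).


The contraction (trace) of a rank-2 tensor is the sum of its diagonal elements.
Diagonal entries: A[1,1] = 2, A[2,2] = -7
Tr(A) = 2 + -7 = -5

-5


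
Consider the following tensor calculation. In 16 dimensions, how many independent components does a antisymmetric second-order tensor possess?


A antisymmetric rank-2 tensor in d dimensions has d(d-1)/2 independent components.
d = 16
d(d-1)/2 = 16 * 15 / 2 = 240 / 2 = 120

120


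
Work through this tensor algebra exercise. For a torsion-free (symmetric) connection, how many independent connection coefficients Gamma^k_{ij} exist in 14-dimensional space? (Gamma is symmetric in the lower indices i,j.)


Christoffel symbols Gamma^k_{ij} are symmetric in i,j, so there are d * d(d+1)/2 independent symbols.
d = 14
d(d+1)/2 = 14 * 15 / 2 = 105
Total = 14 * 105 = 1470

1470


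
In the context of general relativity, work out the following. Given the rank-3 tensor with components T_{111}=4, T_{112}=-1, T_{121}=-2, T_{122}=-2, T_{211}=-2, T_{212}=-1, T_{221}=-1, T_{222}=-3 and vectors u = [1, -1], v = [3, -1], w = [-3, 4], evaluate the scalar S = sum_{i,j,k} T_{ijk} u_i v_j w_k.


S = sum over i,j,k of T_{ijk} u_i v_j w_k. Expanding all 8 terms:
T_{111}*u_1*v_1*w_1 = 4*1*3*-3 = -36  (running total: -36)
T_{112}*u_1*v_1*w_2 = -1*1*3*4 = -12  (running total: -48)
T_{121}*u_1*v_2*w_1 = -2*1*-1*-3 = -6  (running total: -54)
T_{122}*u_1*v_2*w_2 = -2*1*-1*4 = 8  (running total: -46)
T_{211}*u_2*v_1*w_1 = -2*-1*3*-3 = -18  (running total: -64)
T_{212}*u_2*v_1*w_2 = -1*-1*3*4 = 12  (running total: -52)
T_{221}*u_2*v_2*w_1 = -1*-1*-1*-3 = 3  (running total: -49)
T_{222}*u_2*v_2*w_2 = -3*-1*-1*4 = -12  (running total: -61)
S = -61

-61


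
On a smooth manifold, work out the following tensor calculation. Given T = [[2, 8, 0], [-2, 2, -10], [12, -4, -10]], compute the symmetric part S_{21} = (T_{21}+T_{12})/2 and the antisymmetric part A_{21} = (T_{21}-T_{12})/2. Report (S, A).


T_{21} = -2
T_{12} = 8
S_{21} = (-2 + 8)/2 = 6/2 = 3
A_{21} = (-2 - 8)/2 = -10/2 = -5
Check: S + A = 3 + -5 = -2 = T_{21}.

(3, -5)


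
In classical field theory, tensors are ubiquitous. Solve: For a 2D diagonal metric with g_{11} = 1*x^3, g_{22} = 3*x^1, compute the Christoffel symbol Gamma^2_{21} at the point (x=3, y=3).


For a diagonal metric, Gamma^k_{ij} = (1/2) g^{kk} (dg_{ik}/dx_j + dg_{jk}/dx_i - dg_{ij}/dx_k).
The metric is diagonal, so g_{ab} = 0 for a != b.
At the given point: g_{11} = 27, g_{22} = 9
g^{22} = 1/9
dg_{22}/dx_1 = dg_{22}/dx_1 = 3
dg_{12}/dx_2 = 0 (off-diagonal)
dg_{21}/dx_2 = 0 (off-diagonal)
Numerator = 3 + 0 - 0 = 3
Gamma^2_{21} = 3 / (2 * 9) = 1/6

1/6


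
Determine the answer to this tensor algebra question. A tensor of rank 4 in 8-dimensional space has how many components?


The number of components of a rank-r tensor in d dimensions is d^r.
Here d = 8 and r = 4.
8^4 = 4096

4096


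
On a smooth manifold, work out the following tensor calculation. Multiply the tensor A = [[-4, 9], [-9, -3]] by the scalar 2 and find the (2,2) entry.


Scalar multiplication: (cA)_{ij} = c * A_{ij}.
c = 2
A_{22} = -3
(cA)_{22} = 2 * -3 = -6

-6


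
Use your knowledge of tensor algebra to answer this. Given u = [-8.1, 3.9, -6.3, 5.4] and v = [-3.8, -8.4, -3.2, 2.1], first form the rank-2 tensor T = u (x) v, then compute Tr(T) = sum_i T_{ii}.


The outer product gives T_{ij} = u_i v_j.
The trace (contraction) is Tr(T) = sum_i T_{ii} = sum_i u_i v_i.
Diagonal entries:
T_{11} = u_1 * v_1 = -8.1 * -3.8 = 30.78
T_{22} = u_2 * v_2 = 3.9 * -8.4 = -32.76
T_{33} = u_3 * v_3 = -6.3 * -3.2 = 20.16
T_{44} = u_4 * v_4 = 5.4 * 2.1 = 11.34
Tr(T) = 30.78 + -32.76 + 20.16 + 11.34 = 29.52

29.52


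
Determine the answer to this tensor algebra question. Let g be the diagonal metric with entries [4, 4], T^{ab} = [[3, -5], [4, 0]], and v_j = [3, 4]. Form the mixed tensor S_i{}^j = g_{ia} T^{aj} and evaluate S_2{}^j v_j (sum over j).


Step 1: lower the first index. For a diagonal metric, g_{ia} T^{aj} = g_{ii} T^{ij} (no sum on i).
g_{22} = 4
S_2{}^1 = 4 * T^{21} = 4 * 4 = 16
S_2{}^2 = 4 * T^{22} = 4 * 0 = 0
Step 2: contract S_2{}^j with v_j.
S_2{}^1 * v_1 = 16 * 3 = 48
S_2{}^2 * v_2 = 0 * 4 = 0
Result = 48 + 0 = 48

48


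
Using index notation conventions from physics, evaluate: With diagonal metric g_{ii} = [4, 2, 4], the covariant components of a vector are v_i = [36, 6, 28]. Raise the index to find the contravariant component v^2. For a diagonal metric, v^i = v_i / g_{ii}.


To raise an index with a diagonal metric: v^i = v_i / g_{ii}.
For index 2: v_2 = 6, g_{22} = 2
v^2 = 6 / 2 = 3

3


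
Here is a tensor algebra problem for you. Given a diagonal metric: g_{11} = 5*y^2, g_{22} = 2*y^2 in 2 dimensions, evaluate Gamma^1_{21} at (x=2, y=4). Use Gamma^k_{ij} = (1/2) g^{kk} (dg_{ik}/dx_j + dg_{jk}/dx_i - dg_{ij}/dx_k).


For a diagonal metric, Gamma^k_{ij} = (1/2) g^{kk} (dg_{ik}/dx_j + dg_{jk}/dx_i - dg_{ij}/dx_k).
The metric is diagonal, so g_{ab} = 0 for a != b.
At the given point: g_{11} = 80, g_{22} = 32
g^{11} = 1/80
dg_{21}/dx_1 = 0 (off-diagonal)
dg_{11}/dx_2 = dg_{11}/dx_2 = 40
dg_{21}/dx_1 = 0 (off-diagonal)
Numerator = 0 + 40 - 0 = 40
Gamma^1_{21} = 40 / (2 * 80) = 1/4

1/4


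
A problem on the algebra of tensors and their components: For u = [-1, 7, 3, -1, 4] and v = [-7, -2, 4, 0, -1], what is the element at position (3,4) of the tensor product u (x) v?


The outer product entry T_{ij} = u_i * v_j.
We need i=3, j=4.
u_3 = 3, v_4 = 0
T_{3,4} = 3 * 0 = 0

0


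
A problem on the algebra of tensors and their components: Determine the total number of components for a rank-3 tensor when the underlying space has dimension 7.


The number of components of a rank-r tensor in d dimensions is d^r.
Here d = 7 and r = 3.
7^3 = 343

343


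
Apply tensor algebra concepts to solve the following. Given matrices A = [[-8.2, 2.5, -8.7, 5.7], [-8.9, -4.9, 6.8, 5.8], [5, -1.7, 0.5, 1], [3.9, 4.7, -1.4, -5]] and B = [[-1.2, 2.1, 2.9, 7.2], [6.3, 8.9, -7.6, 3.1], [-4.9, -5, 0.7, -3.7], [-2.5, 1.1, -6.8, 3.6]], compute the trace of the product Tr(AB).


Tr(AB) = sum_i (AB)_{ii} where (AB)_{ii} = sum_k A_{ik} B_{ki}.
(AB)_{11} = -8.2*-1.2 + 2.5*6.3 + -8.7*-4.9 + 5.7*-2.5 = 53.97
(AB)_{22} = -8.9*2.1 + -4.9*8.9 + 6.8*-5 + 5.8*1.1 = -89.92
(AB)_{33} = 5*2.9 + -1.7*-7.6 + 0.5*0.7 + 1*-6.8 = 20.97
(AB)_{44} = 3.9*7.2 + 4.7*3.1 + -1.4*-3.7 + -5*3.6 = 29.83
Tr(AB) = 53.97 + -89.92 + 20.97 + 29.83 = 14.85

14.85


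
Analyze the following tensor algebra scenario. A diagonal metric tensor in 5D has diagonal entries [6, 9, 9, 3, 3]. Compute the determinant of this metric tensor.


For a diagonal metric, the determinant is the product of diagonal entries.
Diagonal entries: 6, 9, 9, 3, 3
det(g) = 6 * 9 * 9 * 3 * 3 = 4374

4374


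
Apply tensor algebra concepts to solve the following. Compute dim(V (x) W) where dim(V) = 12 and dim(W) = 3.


The dimension of a tensor product is the product of dimensions.
dim(V) = 12, dim(W) = 3
dim(V (x) W) = 12 * 3 = 36

36


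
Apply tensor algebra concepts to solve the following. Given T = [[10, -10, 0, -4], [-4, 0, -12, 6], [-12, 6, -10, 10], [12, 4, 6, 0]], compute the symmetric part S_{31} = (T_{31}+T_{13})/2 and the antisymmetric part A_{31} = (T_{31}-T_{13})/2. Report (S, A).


T_{31} = -12
T_{13} = 0
S_{31} = (-12 + 0)/2 = -12/2 = -6
A_{31} = (-12 - 0)/2 = -12/2 = -6
Check: S + A = -6 + -6 = -12 = T_{31}.

(-6, -6)


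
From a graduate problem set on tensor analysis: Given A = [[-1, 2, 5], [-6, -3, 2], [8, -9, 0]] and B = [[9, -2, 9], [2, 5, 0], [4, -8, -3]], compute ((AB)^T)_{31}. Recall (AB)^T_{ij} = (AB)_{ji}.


(AB)^T_{ij} = (AB)_{ji} = sum_k A_{jk} B_{ki}.
For i=3, j=1 we need (AB)_{13}:
A_{11} * B_{13} = -1 * 9 = -9
A_{12} * B_{23} = 2 * 0 = 0
A_{13} * B_{33} = 5 * -3 = -15
Sum = -9 + 0 + -15 = -24

-24


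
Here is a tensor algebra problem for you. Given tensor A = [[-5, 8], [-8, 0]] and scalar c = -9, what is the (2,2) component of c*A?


Scalar multiplication: (cA)_{ij} = c * A_{ij}.
c = -9
A_{22} = 0
(cA)_{22} = -9 * 0 = 0

0


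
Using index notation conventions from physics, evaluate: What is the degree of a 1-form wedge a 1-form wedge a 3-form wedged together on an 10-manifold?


The degree of a wedge product is the sum of the degrees of the individual forms.
Degrees: 1, 1, 3
Total degree = 1 + 1 + 3 = 5

5


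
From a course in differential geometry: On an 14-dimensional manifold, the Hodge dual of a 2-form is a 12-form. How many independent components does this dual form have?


The Hodge dual of a p-form on an n-dimensional manifold is an (n-p)-form.
n = 14, p = 2, so dual degree = 14 - 2 = 12
The number of components is C(n, n-p) = C(14, 12) = 91

91


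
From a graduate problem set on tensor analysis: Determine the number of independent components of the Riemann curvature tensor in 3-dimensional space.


The Riemann tensor in d dimensions has d^2(d^2 - 1)/12 independent components.
d = 3, so d^2 = 9
d^2 - 1 = 8
d^2(d^2 - 1) = 9 * 8 = 72
Divide by 12: 72 / 12 = 6

6


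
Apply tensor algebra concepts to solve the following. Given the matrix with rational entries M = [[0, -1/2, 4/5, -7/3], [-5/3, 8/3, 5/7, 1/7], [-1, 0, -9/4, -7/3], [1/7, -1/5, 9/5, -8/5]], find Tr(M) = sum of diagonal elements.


The trace is the sum of diagonal entries.
Diagonal: M[1,1] = 0, M[2,2] = 8/3, M[3,3] = -9/4, M[4,4] = -8/5
Tr(M) = 0 + 8/3 + -9/4 + -8/5
Computing step by step:
After adding M[1,1]: 0
After adding M[2,2]: 8/3
After adding M[3,3]: 5/12
After adding M[4,4]: -71/60
Tr(M) = -71/60

-71/60


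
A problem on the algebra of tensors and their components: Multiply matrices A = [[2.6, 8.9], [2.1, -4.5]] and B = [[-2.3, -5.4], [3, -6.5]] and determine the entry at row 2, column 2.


(AB)_{ij} = sum_k A_{ik} B_{kj}.
For i=2, j=2:
A_{21} * B_{12} = 2.1 * -5.4 = -11.34
A_{22} * B_{22} = -4.5 * -6.5 = 29.25
Sum = -11.34 + 29.25 = 17.91

17.91


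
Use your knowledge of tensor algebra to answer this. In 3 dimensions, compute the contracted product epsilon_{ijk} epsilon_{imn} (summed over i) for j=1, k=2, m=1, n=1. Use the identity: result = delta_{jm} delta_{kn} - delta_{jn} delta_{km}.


Using the identity: epsilon_{ijk} epsilon_{imn} = delta_{jm} delta_{kn} - delta_{jn} delta_{km}.
delta_{11} = 1
delta_{21} = 0
delta_{11} = 1
delta_{21} = 0
Result = 1 * 0 - 1 * 0 = 0 - 0 = 0

0


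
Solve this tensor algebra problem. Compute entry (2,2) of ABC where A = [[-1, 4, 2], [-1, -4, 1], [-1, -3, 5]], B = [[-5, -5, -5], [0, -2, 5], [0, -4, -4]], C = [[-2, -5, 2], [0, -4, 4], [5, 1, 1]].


(ABC)_{22} = sum_m (AB)_{2m} C_{m2}. First compute row 2 of AB.
(AB)_{21} = -1*-5 + -4*0 + 1*0 = 5
(AB)_{22} = -1*-5 + -4*-2 + 1*-4 = 9
(AB)_{23} = -1*-5 + -4*5 + 1*-4 = -19
Now contract with column 2 of C:
(AB)_{21} * C_{12} = 5 * -5 = -25
(AB)_{22} * C_{22} = 9 * -4 = -36
(AB)_{23} * C_{32} = -19 * 1 = -19
(ABC)_{22} = -25 + -36 + -19 = -80

-80


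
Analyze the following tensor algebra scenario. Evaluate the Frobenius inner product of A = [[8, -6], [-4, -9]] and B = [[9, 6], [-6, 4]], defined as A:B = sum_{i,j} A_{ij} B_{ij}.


A:B = sum over all i,j of A_{ij} * B_{ij}.
Row 1: 8*9=72, -6*6=-36 => row sum = 36
Row 2: -4*-6=24, -9*4=-36 => row sum = -12
Total = 36 + -12 = 24

24


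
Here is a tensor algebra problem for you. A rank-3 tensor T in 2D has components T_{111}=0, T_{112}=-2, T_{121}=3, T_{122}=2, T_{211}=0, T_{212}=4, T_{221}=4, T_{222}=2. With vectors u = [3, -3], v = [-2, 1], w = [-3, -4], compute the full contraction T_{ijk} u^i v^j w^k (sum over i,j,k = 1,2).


S = sum over i,j,k of T_{ijk} u_i v_j w_k. Expanding all 8 terms:
T_{111}*u_1*v_1*w_1 = 0*3*-2*-3 = 0  (running total: 0)
T_{112}*u_1*v_1*w_2 = -2*3*-2*-4 = -48  (running total: -48)
T_{121}*u_1*v_2*w_1 = 3*3*1*-3 = -27  (running total: -75)
T_{122}*u_1*v_2*w_2 = 2*3*1*-4 = -24  (running total: -99)
T_{211}*u_2*v_1*w_1 = 0*-3*-2*-3 = 0  (running total: -99)
T_{212}*u_2*v_1*w_2 = 4*-3*-2*-4 = -96  (running total: -195)
T_{221}*u_2*v_2*w_1 = 4*-3*1*-3 = 36  (running total: -159)
T_{222}*u_2*v_2*w_2 = 2*-3*1*-4 = 24  (running total: -135)
S = -135

-135


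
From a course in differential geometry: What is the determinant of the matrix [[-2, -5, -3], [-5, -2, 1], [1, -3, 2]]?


Expanding along the first row, det(A) = a11*M_11 - a12*M_12 + a13*M_13, where M_1j is the (1,j) minor.
Minor M_11 = -2*2 - 1*-3 = -1
Minor M_12 = -5*2 - 1*1 = -11
Minor M_13 = -5*-3 - -2*1 = 17
det = -2*(-1) - -5*(-11) + -3*(17)
    = 2 - 55 + -51
    = -104

-104


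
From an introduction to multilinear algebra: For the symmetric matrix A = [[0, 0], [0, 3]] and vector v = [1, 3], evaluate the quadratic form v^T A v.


First compute Av:
(Av)_1 = 0*1 + 0*3 = 0
(Av)_2 = 0*1 + 3*3 = 9
Av = [0, 9]
Then v^T (Av) = 1*0 + 3*9
= 0 + 27 = 27

27


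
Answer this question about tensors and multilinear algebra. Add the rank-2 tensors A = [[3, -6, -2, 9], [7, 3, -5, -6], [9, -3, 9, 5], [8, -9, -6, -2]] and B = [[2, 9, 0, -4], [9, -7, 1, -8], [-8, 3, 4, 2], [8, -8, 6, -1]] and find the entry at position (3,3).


Tensor addition is component-wise: (A + B)_{ij} = A_{ij} + B_{ij}.
A_{33} = 9
B_{33} = 4
(A + B)_{33} = 9 + 4 = 13

13


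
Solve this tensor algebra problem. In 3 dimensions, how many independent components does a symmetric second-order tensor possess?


A symmetric rank-2 tensor in d dimensions has d(d+1)/2 independent components.
d = 3
d(d+1)/2 = 3 * 4 / 2 = 12 / 2 = 6

6
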